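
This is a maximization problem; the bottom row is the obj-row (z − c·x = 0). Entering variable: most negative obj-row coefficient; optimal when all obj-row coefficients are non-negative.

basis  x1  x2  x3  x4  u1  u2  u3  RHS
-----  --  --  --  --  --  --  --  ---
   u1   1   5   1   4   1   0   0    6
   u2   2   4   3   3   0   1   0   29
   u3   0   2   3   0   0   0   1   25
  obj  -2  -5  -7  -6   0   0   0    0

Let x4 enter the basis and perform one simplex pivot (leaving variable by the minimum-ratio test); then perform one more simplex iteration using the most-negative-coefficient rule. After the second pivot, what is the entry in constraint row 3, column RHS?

7

Ratio test on column x4 — row 1: 6/4 = 3/2; row 2: 29/3 = 29/3; row 3: entry 0 ≤ 0. Minimum is 3/2 at row 1 (u1 leaves); pivot element 4.
Divide row 1 by 4; eliminate column x4 from the other rows.
Second iteration: most negative obj-row entry is -11/2 in column x3, so x3 enters.
Ratio test on column x3 — row 1: (3/2)/(1/4) = 6; row 2: (49/2)/(9/4) = 98/9; row 3: 25/3 = 25/3. Minimum is 6 at row 1 (x4 leaves); pivot element 1/4.
Divide row 1 by 1/4; eliminate column x3 from the other rows.
After both pivots, the entry at constraint row 3, column RHS is 7.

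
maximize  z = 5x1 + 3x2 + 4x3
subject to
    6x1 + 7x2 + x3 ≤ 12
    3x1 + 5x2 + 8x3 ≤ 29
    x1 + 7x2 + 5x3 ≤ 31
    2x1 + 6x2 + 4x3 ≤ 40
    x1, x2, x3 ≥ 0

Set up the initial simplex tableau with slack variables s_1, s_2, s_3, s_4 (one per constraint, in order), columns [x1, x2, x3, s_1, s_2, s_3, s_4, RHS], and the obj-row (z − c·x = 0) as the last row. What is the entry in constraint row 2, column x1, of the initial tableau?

3

Constraint 2 has coefficient 3 on x1.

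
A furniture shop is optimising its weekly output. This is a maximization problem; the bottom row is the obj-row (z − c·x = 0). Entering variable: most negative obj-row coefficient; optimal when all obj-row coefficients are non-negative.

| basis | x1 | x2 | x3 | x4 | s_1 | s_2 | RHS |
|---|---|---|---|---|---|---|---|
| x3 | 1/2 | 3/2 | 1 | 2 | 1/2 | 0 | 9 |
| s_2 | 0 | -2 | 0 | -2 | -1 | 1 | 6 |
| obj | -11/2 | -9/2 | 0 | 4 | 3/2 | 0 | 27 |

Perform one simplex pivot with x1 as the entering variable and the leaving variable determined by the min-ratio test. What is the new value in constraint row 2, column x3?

Ratio test on column x1 — row 1: 9/(1/2) = 18; row 2: entry 0 ≤ 0. Minimum is 18 at row 1 (x3 leaves); pivot element 1/2.
Divide row 1 by 1/2; eliminate column x1 from the other rows.
Row 2 update in column x3: 0 − 0·2 = 0.

0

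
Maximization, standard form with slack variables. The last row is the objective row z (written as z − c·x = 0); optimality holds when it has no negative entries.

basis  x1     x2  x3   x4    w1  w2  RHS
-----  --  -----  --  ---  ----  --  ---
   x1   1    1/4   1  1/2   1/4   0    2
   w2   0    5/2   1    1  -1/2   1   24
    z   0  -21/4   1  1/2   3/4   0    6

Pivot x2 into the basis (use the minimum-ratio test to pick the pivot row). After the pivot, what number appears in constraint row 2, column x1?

-10

Ratio test on column x2 — row 1: 2/(1/4) = 8; row 2: 24/(5/2) = 48/5. Minimum is 8 at row 1 (x1 leaves); pivot element 1/4.
Divide row 1 by 1/4; eliminate column x2 from the other rows.
Row 2 update in column x1: 0 − (5/2)·4 = -10.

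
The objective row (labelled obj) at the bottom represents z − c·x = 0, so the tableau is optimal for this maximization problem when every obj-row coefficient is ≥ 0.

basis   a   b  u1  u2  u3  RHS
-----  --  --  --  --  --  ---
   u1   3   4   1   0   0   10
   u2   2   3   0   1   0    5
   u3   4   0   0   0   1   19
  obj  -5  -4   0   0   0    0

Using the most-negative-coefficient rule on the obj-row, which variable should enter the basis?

Negative obj-row entries: a: -5, b: -4.
The most negative is -5 in column a, so a enters.

a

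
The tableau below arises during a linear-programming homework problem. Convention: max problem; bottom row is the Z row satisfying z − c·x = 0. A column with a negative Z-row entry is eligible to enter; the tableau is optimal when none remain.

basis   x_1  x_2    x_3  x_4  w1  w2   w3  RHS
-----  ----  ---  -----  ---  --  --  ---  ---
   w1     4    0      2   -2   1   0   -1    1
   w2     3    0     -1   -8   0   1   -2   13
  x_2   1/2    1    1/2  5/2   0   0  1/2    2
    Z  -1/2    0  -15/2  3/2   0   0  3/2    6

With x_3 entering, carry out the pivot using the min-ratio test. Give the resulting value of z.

39/4

Ratio test on column x_3 — row 1: 1/2 = 1/2; row 2: entry -1 ≤ 0; row 3: 2/(1/2) = 4. Minimum is 1/2 at row 1 (w1 leaves); pivot element 2.
Pivot on row 1; the Z-row RHS becomes 6 − (-15/2)·(1/2) = 39/4.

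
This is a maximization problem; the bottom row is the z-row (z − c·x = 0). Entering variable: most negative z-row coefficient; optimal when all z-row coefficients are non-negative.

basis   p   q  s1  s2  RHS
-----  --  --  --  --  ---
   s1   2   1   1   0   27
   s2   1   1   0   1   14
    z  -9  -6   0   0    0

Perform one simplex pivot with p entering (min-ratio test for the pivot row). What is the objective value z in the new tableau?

243/2

Ratio test on column p — row 1: 27/2 = 27/2; row 2: 14/1 = 14. Minimum is 27/2 at row 1 (s1 leaves); pivot element 2.
Pivot on row 1; the z-row RHS becomes 0 − (-9)·(27/2) = 243/2.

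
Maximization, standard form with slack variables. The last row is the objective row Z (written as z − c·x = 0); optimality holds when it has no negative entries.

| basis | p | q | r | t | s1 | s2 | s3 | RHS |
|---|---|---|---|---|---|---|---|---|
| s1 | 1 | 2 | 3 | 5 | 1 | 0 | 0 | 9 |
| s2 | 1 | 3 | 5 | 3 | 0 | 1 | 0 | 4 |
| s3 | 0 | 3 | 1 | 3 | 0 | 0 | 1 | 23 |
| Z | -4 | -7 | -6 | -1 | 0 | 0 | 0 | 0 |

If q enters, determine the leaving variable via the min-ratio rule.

Column q entries and ratios — s1: 9/2 = 9/2; s2: 4/3 = 4/3; s3: 23/3 = 23/3.
Smallest ratio is 4/3 in the row of s2, so s2 leaves.

s2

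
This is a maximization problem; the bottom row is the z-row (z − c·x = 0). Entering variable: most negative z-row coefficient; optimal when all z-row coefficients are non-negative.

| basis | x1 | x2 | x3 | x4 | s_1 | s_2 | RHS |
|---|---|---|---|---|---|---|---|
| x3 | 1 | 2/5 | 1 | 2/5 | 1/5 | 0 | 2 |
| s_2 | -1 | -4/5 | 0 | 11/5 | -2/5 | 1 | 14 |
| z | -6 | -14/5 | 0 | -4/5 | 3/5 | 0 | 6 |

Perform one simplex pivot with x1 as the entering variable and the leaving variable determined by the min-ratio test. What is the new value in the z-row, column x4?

8/5

Ratio test on column x1 — row 1: 2/1 = 2; row 2: entry -1 ≤ 0. Minimum is 2 at row 1 (x3 leaves); pivot element 1.
Divide row 1 by 1; eliminate column x1 from the other rows.
z-row update in column x4: -4/5 − (-6)·(2/5) = 8/5.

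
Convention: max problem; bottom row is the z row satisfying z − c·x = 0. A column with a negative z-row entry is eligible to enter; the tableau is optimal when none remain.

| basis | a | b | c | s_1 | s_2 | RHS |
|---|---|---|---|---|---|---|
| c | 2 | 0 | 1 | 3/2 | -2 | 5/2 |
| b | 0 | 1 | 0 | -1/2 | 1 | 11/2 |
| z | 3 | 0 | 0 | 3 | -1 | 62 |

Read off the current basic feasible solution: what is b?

b is basic (row 2); its value is the RHS of that row, 11/2.

11/2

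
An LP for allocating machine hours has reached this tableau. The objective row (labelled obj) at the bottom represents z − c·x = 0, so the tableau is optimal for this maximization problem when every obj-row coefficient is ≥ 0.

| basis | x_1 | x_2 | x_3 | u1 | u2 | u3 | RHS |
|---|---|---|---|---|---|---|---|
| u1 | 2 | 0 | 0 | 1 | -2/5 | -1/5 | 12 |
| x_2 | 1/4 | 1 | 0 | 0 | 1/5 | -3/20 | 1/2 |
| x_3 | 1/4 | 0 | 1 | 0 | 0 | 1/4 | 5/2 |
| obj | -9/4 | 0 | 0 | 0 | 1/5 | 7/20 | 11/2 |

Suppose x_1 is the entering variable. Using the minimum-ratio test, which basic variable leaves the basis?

Column x_1 entries and ratios — u1: 12/2 = 6; x_2: (1/2)/(1/4) = 2; x_3: (5/2)/(1/4) = 10.
Smallest ratio is 2 in the row of x_2, so x_2 leaves.

x_2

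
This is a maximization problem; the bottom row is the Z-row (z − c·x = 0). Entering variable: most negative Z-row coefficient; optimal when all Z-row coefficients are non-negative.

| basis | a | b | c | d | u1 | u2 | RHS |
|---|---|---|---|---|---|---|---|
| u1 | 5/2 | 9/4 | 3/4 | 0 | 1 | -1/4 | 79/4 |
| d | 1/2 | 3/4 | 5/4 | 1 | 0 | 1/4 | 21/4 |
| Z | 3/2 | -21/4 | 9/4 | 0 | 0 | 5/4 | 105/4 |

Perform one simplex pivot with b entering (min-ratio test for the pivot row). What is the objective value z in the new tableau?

63

Ratio test on column b — row 1: (79/4)/(9/4) = 79/9; row 2: (21/4)/(3/4) = 7. Minimum is 7 at row 2 (d leaves); pivot element 3/4.
Pivot on row 2; the Z-row RHS becomes 105/4 − (-21/4)·7 = 63.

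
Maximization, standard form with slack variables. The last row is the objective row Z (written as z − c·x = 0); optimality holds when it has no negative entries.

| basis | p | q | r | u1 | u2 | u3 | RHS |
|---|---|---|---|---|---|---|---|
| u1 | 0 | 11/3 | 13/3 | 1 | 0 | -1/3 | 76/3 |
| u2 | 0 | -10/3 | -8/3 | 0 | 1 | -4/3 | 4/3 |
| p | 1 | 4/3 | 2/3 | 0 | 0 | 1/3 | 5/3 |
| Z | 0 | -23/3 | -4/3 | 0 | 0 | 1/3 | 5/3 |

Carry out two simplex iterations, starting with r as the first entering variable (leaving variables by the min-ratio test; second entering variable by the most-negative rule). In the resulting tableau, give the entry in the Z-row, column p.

23/4

Ratio test on column r — row 1: (76/3)/(13/3) = 76/13; row 2: entry -8/3 ≤ 0; row 3: (5/3)/(2/3) = 5/2. Minimum is 5/2 at row 3 (p leaves); pivot element 2/3.
Divide row 3 by 2/3; eliminate column r from the other rows.
Second iteration: most negative Z-row entry is -5 in column q, so q enters.
Ratio test on column q — row 1: entry -5 ≤ 0; row 2: 8/2 = 4; row 3: (5/2)/2 = 5/4. Minimum is 5/4 at row 3 (r leaves); pivot element 2.
Divide row 3 by 2; eliminate column q from the other rows.
After both pivots, the entry at the Z-row, column p is 23/4.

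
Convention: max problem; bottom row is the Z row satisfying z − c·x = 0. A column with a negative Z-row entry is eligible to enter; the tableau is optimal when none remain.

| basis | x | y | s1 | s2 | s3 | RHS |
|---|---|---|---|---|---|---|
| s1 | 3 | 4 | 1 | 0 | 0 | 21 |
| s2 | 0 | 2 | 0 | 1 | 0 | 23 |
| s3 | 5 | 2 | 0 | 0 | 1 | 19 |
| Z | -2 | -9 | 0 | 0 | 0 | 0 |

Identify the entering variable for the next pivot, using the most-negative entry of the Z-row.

y

Negative Z-row entries: x: -2, y: -9.
The most negative is -9 in column y, so y enters.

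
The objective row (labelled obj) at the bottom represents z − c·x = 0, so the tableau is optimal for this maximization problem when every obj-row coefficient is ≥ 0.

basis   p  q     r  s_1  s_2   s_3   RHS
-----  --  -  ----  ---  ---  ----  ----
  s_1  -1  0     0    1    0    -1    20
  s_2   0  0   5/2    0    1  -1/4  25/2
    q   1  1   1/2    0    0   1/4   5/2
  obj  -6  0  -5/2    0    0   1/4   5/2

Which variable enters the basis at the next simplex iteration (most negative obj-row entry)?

Negative obj-row entries: p: -6, r: -5/2.
The most negative is -6 in column p, so p enters.

p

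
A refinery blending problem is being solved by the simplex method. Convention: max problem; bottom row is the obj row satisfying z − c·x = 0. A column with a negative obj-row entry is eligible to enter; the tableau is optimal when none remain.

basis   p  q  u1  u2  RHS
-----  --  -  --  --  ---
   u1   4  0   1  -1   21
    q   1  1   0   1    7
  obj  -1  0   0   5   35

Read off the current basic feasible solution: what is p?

0

p is not in the basis, so in the current basic feasible solution p = 0.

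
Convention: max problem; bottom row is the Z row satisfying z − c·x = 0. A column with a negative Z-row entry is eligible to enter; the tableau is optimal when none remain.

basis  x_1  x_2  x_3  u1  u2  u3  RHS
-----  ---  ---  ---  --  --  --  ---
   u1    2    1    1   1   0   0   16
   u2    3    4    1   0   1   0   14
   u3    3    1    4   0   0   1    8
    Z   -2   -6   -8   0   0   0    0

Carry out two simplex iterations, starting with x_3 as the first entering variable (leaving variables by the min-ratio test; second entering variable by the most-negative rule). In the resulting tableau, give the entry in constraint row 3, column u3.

Ratio test on column x_3 — row 1: 16/1 = 16; row 2: 14/1 = 14; row 3: 8/4 = 2. Minimum is 2 at row 3 (u3 leaves); pivot element 4.
Divide row 3 by 4; eliminate column x_3 from the other rows.
Second iteration: most negative Z-row entry is -4 in column x_2, so x_2 enters.
Ratio test on column x_2 — row 1: 14/(3/4) = 56/3; row 2: 12/(15/4) = 16/5; row 3: 2/(1/4) = 8. Minimum is 16/5 at row 2 (u2 leaves); pivot element 15/4.
Divide row 2 by 15/4; eliminate column x_2 from the other rows.
After both pivots, the entry at constraint row 3, column u3 is 4/15.

4/15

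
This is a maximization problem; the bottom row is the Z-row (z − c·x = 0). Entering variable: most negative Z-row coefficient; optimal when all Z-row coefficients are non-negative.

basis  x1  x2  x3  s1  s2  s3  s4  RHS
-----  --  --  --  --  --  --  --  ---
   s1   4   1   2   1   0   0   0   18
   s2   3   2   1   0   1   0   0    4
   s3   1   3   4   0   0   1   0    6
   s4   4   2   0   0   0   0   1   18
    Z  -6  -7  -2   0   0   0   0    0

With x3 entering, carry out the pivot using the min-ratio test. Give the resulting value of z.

Ratio test on column x3 — row 1: 18/2 = 9; row 2: 4/1 = 4; row 3: 6/4 = 3/2; row 4: entry 0 ≤ 0. Minimum is 3/2 at row 3 (s3 leaves); pivot element 4.
Pivot on row 3; the Z-row RHS becomes 0 − (-2)·(3/2) = 3.

3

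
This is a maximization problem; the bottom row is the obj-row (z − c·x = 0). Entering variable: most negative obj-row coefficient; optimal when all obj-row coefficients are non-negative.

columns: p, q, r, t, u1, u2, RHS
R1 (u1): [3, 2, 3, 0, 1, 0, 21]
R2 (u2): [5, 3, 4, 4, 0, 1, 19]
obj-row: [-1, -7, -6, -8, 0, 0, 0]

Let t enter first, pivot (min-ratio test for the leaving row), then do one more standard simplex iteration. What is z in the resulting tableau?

Ratio test on column t — row 1: entry 0 ≤ 0; row 2: 19/4 = 19/4. Minimum is 19/4 at row 2 (u2 leaves); pivot element 4.
Pivot on row 2; the obj-row RHS becomes 0 − (-8)·(19/4) = 38.
Next entering variable (most negative obj-row entry -1): q.
Ratio test on column q — row 1: 21/2 = 21/2; row 2: (19/4)/(3/4) = 19/3. Minimum is 19/3 at row 2 (t leaves); pivot element 3/4.
After the second pivot the obj-row RHS is 38 − (-1)·(19/3) = 133/3.

133/3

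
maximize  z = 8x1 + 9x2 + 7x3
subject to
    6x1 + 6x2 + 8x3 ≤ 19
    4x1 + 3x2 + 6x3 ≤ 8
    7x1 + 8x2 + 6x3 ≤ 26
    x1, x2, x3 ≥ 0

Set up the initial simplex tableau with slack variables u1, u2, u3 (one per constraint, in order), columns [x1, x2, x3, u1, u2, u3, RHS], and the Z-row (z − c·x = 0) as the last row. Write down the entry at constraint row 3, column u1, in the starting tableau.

0

Slack u1 belongs to constraint 1; its column is the unit vector e_1, so the entry in row 3 is 0.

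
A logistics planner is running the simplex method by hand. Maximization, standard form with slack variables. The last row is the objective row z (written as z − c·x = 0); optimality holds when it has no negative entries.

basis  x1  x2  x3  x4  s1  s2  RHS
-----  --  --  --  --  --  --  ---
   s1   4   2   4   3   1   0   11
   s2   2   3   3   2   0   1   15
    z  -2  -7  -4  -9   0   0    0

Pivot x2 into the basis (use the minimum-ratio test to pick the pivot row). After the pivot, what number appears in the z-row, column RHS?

Ratio test on column x2 — row 1: 11/2 = 11/2; row 2: 15/3 = 5. Minimum is 5 at row 2 (s2 leaves); pivot element 3.
Divide row 2 by 3; eliminate column x2 from the other rows.
z-row update in column RHS: 0 − (-7)·5 = 35.

35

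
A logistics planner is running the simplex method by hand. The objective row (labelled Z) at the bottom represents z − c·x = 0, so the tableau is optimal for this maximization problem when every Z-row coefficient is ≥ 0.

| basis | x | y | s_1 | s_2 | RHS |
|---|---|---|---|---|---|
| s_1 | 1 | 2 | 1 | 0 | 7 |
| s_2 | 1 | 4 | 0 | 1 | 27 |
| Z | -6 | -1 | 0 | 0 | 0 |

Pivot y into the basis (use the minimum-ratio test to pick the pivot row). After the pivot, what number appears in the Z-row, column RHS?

Ratio test on column y — row 1: 7/2 = 7/2; row 2: 27/4 = 27/4. Minimum is 7/2 at row 1 (s_1 leaves); pivot element 2.
Divide row 1 by 2; eliminate column y from the other rows.
Z-row update in column RHS: 0 − (-1)·(7/2) = 7/2.

7/2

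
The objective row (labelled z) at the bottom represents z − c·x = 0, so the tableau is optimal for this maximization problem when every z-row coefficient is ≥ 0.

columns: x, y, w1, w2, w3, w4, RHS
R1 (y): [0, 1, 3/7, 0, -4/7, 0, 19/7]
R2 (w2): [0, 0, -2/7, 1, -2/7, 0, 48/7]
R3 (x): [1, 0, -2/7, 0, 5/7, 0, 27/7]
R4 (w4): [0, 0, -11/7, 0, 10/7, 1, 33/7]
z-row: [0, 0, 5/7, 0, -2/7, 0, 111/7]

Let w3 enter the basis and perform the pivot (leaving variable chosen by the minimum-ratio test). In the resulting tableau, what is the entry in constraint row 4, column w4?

Ratio test on column w3 — row 1: entry -4/7 ≤ 0; row 2: entry -2/7 ≤ 0; row 3: (27/7)/(5/7) = 27/5; row 4: (33/7)/(10/7) = 33/10. Minimum is 33/10 at row 4 (w4 leaves); pivot element 10/7.
Divide row 4 by 10/7; eliminate column w3 from the other rows.
In the new row 4, the w4 entry is the old entry divided by the pivot: 1/(10/7) = 7/10.

7/10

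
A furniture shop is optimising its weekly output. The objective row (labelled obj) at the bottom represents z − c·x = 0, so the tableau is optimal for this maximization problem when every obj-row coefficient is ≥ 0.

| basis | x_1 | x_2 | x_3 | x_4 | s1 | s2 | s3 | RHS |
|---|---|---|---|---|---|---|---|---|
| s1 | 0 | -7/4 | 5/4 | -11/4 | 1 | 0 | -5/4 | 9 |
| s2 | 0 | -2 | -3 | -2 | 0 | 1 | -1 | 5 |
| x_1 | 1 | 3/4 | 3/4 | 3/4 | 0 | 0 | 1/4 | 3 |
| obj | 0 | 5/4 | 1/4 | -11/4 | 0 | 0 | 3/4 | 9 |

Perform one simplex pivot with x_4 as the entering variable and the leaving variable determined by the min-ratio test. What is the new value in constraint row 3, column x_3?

Ratio test on column x_4 — row 1: entry -11/4 ≤ 0; row 2: entry -2 ≤ 0; row 3: 3/(3/4) = 4. Minimum is 4 at row 3 (x_1 leaves); pivot element 3/4.
Divide row 3 by 3/4; eliminate column x_4 from the other rows.
In the new row 3, the x_3 entry is the old entry divided by the pivot: (3/4)/(3/4) = 1.

1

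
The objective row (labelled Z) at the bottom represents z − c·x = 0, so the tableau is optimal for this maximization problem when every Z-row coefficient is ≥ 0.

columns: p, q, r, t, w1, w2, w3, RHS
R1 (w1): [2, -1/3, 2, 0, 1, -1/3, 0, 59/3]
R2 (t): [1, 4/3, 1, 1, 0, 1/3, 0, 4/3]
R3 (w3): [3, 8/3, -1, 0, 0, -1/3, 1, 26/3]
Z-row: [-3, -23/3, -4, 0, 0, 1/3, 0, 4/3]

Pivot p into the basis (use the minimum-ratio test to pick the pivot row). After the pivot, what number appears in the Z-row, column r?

Ratio test on column p — row 1: (59/3)/2 = 59/6; row 2: (4/3)/1 = 4/3; row 3: (26/3)/3 = 26/9. Minimum is 4/3 at row 2 (t leaves); pivot element 1.
Divide row 2 by 1; eliminate column p from the other rows.
Z-row update in column r: -4 − (-3)·1 = -1.

-1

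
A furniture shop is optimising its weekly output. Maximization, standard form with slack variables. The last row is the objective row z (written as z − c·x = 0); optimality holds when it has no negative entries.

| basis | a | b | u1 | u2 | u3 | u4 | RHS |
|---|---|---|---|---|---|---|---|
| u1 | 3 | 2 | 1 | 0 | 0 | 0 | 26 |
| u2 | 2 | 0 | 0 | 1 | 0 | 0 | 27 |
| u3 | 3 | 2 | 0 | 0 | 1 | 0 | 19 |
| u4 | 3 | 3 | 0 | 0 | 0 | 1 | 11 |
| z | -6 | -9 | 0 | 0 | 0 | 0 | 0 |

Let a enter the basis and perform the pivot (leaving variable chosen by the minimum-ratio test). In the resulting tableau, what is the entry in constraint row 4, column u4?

1/3

Ratio test on column a — row 1: 26/3 = 26/3; row 2: 27/2 = 27/2; row 3: 19/3 = 19/3; row 4: 11/3 = 11/3. Minimum is 11/3 at row 4 (u4 leaves); pivot element 3.
Divide row 4 by 3; eliminate column a from the other rows.
In the new row 4, the u4 entry is the old entry divided by the pivot: 1/3 = 1/3.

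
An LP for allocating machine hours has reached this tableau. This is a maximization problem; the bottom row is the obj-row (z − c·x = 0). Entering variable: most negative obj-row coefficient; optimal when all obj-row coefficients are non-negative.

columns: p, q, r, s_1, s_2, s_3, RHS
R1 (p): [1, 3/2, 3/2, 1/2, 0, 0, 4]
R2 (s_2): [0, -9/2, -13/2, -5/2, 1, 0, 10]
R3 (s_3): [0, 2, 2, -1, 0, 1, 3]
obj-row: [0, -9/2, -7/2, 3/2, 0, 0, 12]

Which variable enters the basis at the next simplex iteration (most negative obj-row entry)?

q

Negative obj-row entries: q: -9/2, r: -7/2.
The most negative is -9/2 in column q, so q enters.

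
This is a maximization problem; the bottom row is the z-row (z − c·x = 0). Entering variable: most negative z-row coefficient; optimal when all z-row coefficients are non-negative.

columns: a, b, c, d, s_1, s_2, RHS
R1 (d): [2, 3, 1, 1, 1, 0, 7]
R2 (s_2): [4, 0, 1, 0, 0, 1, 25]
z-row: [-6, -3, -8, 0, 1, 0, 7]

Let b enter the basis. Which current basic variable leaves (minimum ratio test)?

d

Column b entries and ratios — d: 7/3 = 7/3; s_2: 0 ≤ 0, skip.
Smallest ratio is 7/3 in the row of d, so d leaves.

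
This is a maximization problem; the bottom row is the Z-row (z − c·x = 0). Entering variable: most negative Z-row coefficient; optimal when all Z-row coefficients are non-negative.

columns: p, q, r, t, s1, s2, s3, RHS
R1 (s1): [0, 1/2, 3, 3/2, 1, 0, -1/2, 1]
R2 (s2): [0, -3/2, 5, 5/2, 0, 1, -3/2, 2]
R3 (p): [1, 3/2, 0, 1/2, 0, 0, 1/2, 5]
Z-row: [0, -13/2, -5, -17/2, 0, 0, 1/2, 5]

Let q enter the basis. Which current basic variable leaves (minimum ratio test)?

s1

Column q entries and ratios — s1: 1/(1/2) = 2; s2: -3/2 ≤ 0, skip; p: 5/(3/2) = 10/3.
Smallest ratio is 2 in the row of s1, so s1 leaves.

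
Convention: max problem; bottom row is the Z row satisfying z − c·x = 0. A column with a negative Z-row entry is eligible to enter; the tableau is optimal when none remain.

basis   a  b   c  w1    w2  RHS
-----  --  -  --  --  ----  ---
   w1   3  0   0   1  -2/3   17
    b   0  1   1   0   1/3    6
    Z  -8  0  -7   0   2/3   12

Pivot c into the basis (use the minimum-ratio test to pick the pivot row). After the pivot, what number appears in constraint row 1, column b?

0

Ratio test on column c — row 1: entry 0 ≤ 0; row 2: 6/1 = 6. Minimum is 6 at row 2 (b leaves); pivot element 1.
Divide row 2 by 1; eliminate column c from the other rows.
Row 1 update in column b: 0 − 0·1 = 0.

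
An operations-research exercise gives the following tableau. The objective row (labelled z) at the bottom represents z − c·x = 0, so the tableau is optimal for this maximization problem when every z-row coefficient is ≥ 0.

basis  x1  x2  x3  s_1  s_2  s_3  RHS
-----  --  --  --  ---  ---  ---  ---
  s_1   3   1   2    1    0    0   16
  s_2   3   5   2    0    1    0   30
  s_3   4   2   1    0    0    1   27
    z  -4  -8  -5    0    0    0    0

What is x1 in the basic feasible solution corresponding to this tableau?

x1 is not in the basis, so in the current basic feasible solution x1 = 0.

0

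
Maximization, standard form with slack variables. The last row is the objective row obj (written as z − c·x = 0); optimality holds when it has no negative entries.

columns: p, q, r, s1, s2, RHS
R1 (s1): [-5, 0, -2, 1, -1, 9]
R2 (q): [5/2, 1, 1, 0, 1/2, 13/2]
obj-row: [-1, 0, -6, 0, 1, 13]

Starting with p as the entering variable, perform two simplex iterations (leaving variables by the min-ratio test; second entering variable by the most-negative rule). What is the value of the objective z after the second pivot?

Ratio test on column p — row 1: entry -5 ≤ 0; row 2: (13/2)/(5/2) = 13/5. Minimum is 13/5 at row 2 (q leaves); pivot element 5/2.
Pivot on row 2; the obj-row RHS becomes 13 − (-1)·(13/5) = 78/5.
Next entering variable (most negative obj-row entry -28/5): r.
Ratio test on column r — row 1: entry 0 ≤ 0; row 2: (13/5)/(2/5) = 13/2. Minimum is 13/2 at row 2 (p leaves); pivot element 2/5.
After the second pivot the obj-row RHS is 78/5 − (-28/5)·(13/2) = 52.

52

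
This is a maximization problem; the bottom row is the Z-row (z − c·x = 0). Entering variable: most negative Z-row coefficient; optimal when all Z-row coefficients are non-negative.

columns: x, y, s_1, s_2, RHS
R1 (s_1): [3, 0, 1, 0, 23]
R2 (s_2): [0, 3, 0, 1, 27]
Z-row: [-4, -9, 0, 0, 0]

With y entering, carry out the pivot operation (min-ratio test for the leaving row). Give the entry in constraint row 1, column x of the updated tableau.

Ratio test on column y — row 1: entry 0 ≤ 0; row 2: 27/3 = 9. Minimum is 9 at row 2 (s_2 leaves); pivot element 3.
Divide row 2 by 3; eliminate column y from the other rows.
Row 1 update in column x: 3 − 0·0 = 3.

3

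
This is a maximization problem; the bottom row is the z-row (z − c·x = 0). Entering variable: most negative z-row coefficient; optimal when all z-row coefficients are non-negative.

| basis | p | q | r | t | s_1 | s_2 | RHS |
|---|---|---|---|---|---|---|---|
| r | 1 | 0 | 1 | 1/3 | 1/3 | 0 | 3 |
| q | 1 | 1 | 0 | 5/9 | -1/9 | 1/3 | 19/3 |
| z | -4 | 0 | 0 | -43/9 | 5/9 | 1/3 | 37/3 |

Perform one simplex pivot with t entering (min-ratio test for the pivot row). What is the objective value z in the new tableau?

Ratio test on column t — row 1: 3/(1/3) = 9; row 2: (19/3)/(5/9) = 57/5. Minimum is 9 at row 1 (r leaves); pivot element 1/3.
Pivot on row 1; the z-row RHS becomes 37/3 − (-43/9)·9 = 166/3.

166/3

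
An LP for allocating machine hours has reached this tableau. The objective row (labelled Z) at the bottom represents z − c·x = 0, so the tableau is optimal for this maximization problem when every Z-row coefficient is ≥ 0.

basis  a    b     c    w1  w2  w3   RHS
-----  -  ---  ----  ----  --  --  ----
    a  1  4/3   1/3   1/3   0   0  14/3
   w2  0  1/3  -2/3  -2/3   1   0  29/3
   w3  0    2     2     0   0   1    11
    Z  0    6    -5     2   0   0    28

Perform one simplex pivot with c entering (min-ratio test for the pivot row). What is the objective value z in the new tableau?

111/2

Ratio test on column c — row 1: (14/3)/(1/3) = 14; row 2: entry -2/3 ≤ 0; row 3: 11/2 = 11/2. Minimum is 11/2 at row 3 (w3 leaves); pivot element 2.
Pivot on row 3; the Z-row RHS becomes 28 − (-5)·(11/2) = 111/2.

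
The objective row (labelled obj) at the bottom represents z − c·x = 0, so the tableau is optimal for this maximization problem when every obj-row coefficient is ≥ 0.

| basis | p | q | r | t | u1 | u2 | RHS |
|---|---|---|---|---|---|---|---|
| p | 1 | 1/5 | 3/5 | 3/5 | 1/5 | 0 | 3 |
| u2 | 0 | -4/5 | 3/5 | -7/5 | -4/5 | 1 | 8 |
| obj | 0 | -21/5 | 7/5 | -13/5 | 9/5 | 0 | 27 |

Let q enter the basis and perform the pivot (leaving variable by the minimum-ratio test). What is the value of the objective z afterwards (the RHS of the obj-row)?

Ratio test on column q — row 1: 3/(1/5) = 15; row 2: entry -4/5 ≤ 0. Minimum is 15 at row 1 (p leaves); pivot element 1/5.
Pivot on row 1; the obj-row RHS becomes 27 − (-21/5)·15 = 90.

90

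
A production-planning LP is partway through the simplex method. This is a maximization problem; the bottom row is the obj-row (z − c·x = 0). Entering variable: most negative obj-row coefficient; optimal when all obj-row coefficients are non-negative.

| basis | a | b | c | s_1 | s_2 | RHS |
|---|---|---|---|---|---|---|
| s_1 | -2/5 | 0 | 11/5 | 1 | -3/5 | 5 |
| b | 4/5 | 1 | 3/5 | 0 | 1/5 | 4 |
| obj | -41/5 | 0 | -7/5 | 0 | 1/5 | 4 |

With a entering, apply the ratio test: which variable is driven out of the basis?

Column a entries and ratios — s_1: -2/5 ≤ 0, skip; b: 4/(4/5) = 5.
Smallest ratio is 5 in the row of b, so b leaves.

b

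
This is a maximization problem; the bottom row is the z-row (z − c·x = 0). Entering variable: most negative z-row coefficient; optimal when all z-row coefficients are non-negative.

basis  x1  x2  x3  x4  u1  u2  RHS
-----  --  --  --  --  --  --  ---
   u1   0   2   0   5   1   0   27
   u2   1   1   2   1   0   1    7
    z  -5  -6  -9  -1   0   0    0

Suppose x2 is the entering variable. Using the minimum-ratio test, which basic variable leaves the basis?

Column x2 entries and ratios — u1: 27/2 = 27/2; u2: 7/1 = 7.
Smallest ratio is 7 in the row of u2, so u2 leaves.

u2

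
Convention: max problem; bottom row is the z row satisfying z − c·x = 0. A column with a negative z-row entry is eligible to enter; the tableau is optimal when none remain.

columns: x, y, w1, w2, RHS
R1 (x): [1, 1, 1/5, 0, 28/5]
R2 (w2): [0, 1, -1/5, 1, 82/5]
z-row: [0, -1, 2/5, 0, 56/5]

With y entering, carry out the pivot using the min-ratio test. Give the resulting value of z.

Ratio test on column y — row 1: (28/5)/1 = 28/5; row 2: (82/5)/1 = 82/5. Minimum is 28/5 at row 1 (x leaves); pivot element 1.
Pivot on row 1; the z-row RHS becomes 56/5 − (-1)·(28/5) = 84/5.

84/5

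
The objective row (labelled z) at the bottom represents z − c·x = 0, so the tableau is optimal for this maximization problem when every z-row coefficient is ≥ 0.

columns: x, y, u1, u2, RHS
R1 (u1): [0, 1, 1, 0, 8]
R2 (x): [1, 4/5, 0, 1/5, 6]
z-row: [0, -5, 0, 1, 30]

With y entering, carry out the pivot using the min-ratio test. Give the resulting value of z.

Ratio test on column y — row 1: 8/1 = 8; row 2: 6/(4/5) = 15/2. Minimum is 15/2 at row 2 (x leaves); pivot element 4/5.
Pivot on row 2; the z-row RHS becomes 30 − (-5)·(15/2) = 135/2.

135/2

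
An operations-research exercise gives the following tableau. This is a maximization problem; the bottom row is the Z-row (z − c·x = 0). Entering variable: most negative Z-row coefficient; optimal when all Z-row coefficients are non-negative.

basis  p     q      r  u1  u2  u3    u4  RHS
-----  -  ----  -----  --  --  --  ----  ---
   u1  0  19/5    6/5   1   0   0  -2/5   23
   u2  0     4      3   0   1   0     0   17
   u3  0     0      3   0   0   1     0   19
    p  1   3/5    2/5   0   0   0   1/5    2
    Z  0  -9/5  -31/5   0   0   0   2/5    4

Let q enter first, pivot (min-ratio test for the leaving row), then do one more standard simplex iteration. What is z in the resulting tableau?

Ratio test on column q — row 1: 23/(19/5) = 115/19; row 2: 17/4 = 17/4; row 3: entry 0 ≤ 0; row 4: 2/(3/5) = 10/3. Minimum is 10/3 at row 4 (p leaves); pivot element 3/5.
Pivot on row 4; the Z-row RHS becomes 4 − (-9/5)·(10/3) = 10.
Next entering variable (most negative Z-row entry -5): r.
Ratio test on column r — row 1: entry -4/3 ≤ 0; row 2: (11/3)/(1/3) = 11; row 3: 19/3 = 19/3; row 4: (10/3)/(2/3) = 5. Minimum is 5 at row 4 (q leaves); pivot element 2/3.
After the second pivot the Z-row RHS is 10 − (-5)·5 = 35.

35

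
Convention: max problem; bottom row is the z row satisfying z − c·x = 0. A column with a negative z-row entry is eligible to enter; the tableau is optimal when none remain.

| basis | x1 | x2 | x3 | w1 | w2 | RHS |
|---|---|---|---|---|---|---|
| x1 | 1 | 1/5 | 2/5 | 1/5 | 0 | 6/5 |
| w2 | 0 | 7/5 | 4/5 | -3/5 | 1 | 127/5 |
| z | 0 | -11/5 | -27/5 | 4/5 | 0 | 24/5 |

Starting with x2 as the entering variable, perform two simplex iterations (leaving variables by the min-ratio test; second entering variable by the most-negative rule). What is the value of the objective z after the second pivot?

21

Ratio test on column x2 — row 1: (6/5)/(1/5) = 6; row 2: (127/5)/(7/5) = 127/7. Minimum is 6 at row 1 (x1 leaves); pivot element 1/5.
Pivot on row 1; the z-row RHS becomes 24/5 − (-11/5)·6 = 18.
Next entering variable (most negative z-row entry -1): x3.
Ratio test on column x3 — row 1: 6/2 = 3; row 2: entry -2 ≤ 0. Minimum is 3 at row 1 (x2 leaves); pivot element 2.
After the second pivot the z-row RHS is 18 − (-1)·3 = 21.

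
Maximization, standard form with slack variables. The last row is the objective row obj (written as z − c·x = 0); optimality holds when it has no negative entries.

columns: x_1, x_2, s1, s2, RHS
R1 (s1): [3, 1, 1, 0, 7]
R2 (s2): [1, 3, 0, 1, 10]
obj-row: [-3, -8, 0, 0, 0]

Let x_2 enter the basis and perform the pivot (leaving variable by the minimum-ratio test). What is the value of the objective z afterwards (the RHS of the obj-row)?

Ratio test on column x_2 — row 1: 7/1 = 7; row 2: 10/3 = 10/3. Minimum is 10/3 at row 2 (s2 leaves); pivot element 3.
Pivot on row 2; the obj-row RHS becomes 0 − (-8)·(10/3) = 80/3.

80/3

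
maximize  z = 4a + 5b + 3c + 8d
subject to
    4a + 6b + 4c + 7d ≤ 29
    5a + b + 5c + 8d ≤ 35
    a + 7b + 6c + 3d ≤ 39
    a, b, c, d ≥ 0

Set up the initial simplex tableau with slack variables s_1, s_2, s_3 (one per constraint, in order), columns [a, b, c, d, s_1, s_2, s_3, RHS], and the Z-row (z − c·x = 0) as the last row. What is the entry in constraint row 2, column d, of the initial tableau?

Constraint 2 has coefficient 8 on d.

8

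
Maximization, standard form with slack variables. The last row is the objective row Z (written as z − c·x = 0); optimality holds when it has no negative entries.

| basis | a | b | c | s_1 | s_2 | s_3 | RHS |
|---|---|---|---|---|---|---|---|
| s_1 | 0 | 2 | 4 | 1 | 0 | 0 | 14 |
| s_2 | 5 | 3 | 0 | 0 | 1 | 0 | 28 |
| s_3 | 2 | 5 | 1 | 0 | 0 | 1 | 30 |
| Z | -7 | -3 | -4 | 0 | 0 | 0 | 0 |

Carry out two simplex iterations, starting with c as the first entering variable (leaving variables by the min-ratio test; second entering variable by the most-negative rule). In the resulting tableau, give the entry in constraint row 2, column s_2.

Ratio test on column c — row 1: 14/4 = 7/2; row 2: entry 0 ≤ 0; row 3: 30/1 = 30. Minimum is 7/2 at row 1 (s_1 leaves); pivot element 4.
Divide row 1 by 4; eliminate column c from the other rows.
Second iteration: most negative Z-row entry is -7 in column a, so a enters.
Ratio test on column a — row 1: entry 0 ≤ 0; row 2: 28/5 = 28/5; row 3: (53/2)/2 = 53/4. Minimum is 28/5 at row 2 (s_2 leaves); pivot element 5.
Divide row 2 by 5; eliminate column a from the other rows.
After both pivots, the entry at constraint row 2, column s_2 is 1/5.

1/5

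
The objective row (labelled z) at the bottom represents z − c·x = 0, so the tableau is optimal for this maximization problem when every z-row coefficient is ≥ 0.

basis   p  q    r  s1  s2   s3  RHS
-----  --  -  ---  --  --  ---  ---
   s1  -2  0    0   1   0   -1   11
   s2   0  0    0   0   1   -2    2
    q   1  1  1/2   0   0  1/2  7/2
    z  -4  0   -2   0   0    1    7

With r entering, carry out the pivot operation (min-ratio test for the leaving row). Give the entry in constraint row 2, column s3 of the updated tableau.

Ratio test on column r — row 1: entry 0 ≤ 0; row 2: entry 0 ≤ 0; row 3: (7/2)/(1/2) = 7. Minimum is 7 at row 3 (q leaves); pivot element 1/2.
Divide row 3 by 1/2; eliminate column r from the other rows.
Row 2 update in column s3: -2 − 0·1 = -2.

-2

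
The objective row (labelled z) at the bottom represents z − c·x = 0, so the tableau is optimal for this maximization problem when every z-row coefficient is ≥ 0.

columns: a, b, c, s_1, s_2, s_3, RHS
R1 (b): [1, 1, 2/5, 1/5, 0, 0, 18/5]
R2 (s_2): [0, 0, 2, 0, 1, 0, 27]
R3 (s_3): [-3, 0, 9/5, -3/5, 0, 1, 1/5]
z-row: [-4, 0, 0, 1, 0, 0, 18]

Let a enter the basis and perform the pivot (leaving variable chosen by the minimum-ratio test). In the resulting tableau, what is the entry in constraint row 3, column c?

3

Ratio test on column a — row 1: (18/5)/1 = 18/5; row 2: entry 0 ≤ 0; row 3: entry -3 ≤ 0. Minimum is 18/5 at row 1 (b leaves); pivot element 1.
Divide row 1 by 1; eliminate column a from the other rows.
Row 3 update in column c: 9/5 − (-3)·(2/5) = 3.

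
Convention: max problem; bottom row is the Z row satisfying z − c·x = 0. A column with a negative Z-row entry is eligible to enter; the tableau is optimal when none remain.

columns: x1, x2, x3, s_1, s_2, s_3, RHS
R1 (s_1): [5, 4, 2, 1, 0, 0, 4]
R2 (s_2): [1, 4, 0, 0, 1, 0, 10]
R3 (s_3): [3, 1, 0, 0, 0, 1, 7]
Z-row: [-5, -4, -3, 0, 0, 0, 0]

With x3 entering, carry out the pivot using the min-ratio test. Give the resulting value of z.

Ratio test on column x3 — row 1: 4/2 = 2; row 2: entry 0 ≤ 0; row 3: entry 0 ≤ 0. Minimum is 2 at row 1 (s_1 leaves); pivot element 2.
Pivot on row 1; the Z-row RHS becomes 0 − (-3)·2 = 6.

6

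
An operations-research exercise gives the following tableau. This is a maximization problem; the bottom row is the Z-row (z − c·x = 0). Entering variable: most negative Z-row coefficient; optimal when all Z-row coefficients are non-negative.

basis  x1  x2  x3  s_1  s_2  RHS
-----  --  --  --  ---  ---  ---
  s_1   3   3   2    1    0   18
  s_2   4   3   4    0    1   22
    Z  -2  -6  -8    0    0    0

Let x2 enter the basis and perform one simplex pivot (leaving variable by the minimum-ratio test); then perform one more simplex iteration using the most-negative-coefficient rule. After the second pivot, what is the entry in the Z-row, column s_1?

Ratio test on column x2 — row 1: 18/3 = 6; row 2: 22/3 = 22/3. Minimum is 6 at row 1 (s_1 leaves); pivot element 3.
Divide row 1 by 3; eliminate column x2 from the other rows.
Second iteration: most negative Z-row entry is -4 in column x3, so x3 enters.
Ratio test on column x3 — row 1: 6/(2/3) = 9; row 2: 4/2 = 2. Minimum is 2 at row 2 (s_2 leaves); pivot element 2.
Divide row 2 by 2; eliminate column x3 from the other rows.
After both pivots, the entry at the Z-row, column s_1 is 0.

0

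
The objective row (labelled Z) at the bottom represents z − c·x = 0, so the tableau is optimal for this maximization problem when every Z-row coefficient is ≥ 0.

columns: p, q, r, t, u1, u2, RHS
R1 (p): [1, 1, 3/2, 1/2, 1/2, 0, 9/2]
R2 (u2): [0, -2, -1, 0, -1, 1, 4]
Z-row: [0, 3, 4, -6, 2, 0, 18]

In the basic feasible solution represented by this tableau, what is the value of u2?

u2 is basic (row 2); its value is the RHS of that row, 4.

4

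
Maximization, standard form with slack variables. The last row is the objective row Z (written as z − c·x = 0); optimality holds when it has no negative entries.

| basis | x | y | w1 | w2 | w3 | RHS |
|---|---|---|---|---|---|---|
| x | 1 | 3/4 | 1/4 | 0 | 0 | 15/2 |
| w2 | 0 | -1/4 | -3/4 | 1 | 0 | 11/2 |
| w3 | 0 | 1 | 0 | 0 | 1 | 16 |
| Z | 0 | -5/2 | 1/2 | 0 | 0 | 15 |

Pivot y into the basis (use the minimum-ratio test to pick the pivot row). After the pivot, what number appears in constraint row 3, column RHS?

Ratio test on column y — row 1: (15/2)/(3/4) = 10; row 2: entry -1/4 ≤ 0; row 3: 16/1 = 16. Minimum is 10 at row 1 (x leaves); pivot element 3/4.
Divide row 1 by 3/4; eliminate column y from the other rows.
Row 3 update in column RHS: 16 − 1·10 = 6.

6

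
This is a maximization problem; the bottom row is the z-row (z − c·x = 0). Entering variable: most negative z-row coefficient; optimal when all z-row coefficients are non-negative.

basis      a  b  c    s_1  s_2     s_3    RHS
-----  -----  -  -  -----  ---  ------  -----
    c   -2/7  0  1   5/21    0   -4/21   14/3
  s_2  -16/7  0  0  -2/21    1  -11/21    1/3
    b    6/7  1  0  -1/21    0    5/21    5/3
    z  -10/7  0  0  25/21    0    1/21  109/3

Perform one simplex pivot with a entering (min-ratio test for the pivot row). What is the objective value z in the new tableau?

352/9

Ratio test on column a — row 1: entry -2/7 ≤ 0; row 2: entry -16/7 ≤ 0; row 3: (5/3)/(6/7) = 35/18. Minimum is 35/18 at row 3 (b leaves); pivot element 6/7.
Pivot on row 3; the z-row RHS becomes 109/3 − (-10/7)·(35/18) = 352/9.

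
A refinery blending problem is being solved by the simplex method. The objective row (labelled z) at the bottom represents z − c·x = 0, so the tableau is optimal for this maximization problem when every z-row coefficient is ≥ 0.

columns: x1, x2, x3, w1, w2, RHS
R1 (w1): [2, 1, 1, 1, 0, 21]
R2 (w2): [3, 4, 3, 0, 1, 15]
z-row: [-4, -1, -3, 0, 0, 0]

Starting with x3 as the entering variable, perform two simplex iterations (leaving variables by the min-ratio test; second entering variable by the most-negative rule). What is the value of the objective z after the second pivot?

Ratio test on column x3 — row 1: 21/1 = 21; row 2: 15/3 = 5. Minimum is 5 at row 2 (w2 leaves); pivot element 3.
Pivot on row 2; the z-row RHS becomes 0 − (-3)·5 = 15.
Next entering variable (most negative z-row entry -1): x1.
Ratio test on column x1 — row 1: 16/1 = 16; row 2: 5/1 = 5. Minimum is 5 at row 2 (x3 leaves); pivot element 1.
After the second pivot the z-row RHS is 15 − (-1)·5 = 20.

20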